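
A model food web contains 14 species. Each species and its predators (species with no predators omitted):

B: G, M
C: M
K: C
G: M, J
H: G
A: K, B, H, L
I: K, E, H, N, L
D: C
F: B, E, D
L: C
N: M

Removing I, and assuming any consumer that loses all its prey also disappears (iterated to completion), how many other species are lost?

1

Remove I.
Round 1: N (all prey gone) → extinct.
No further losses. Total secondary extinctions: 1.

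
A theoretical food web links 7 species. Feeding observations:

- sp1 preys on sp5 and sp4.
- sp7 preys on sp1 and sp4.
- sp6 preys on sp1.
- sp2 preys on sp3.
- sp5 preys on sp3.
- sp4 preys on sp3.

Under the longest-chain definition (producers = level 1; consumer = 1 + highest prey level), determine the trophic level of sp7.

Trophic level 4

sp3 is a producer → level 1.
sp4 eats sp3 → level 2.
sp1 eats sp4 (level 2); other prey at levels: sp5 2 → level 3.
sp7 eats sp1 (level 3); other prey at levels: sp4 2 → level 4.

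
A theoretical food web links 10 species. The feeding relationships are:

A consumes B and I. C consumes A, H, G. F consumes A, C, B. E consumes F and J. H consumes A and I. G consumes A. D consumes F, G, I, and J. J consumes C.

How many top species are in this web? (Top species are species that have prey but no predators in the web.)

Top species (has prey, but nothing eats it): E, D.
Count: 2.

2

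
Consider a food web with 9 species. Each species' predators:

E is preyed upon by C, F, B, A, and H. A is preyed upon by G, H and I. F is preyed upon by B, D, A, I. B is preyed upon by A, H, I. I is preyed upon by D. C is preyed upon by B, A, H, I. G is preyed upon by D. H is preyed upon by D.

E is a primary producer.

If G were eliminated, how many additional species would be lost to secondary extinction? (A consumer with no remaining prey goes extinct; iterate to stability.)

0

Remove G.
Every predator of it retains at least one other prey: D still has F, I, H.
No consumer loses all prey, so no secondary extinctions occur.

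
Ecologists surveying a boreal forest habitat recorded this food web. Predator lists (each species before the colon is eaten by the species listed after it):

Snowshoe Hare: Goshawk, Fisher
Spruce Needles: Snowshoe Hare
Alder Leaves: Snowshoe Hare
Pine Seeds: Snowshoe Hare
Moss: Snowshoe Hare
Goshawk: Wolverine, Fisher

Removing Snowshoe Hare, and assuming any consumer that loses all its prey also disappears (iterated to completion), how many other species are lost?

Remove Snowshoe Hare.
Round 1: Goshawk (all prey gone) → extinct.
Round 2: Wolverine (all prey gone), Fisher (all prey gone) → extinct.
No further losses. Total secondary extinctions: 3.

3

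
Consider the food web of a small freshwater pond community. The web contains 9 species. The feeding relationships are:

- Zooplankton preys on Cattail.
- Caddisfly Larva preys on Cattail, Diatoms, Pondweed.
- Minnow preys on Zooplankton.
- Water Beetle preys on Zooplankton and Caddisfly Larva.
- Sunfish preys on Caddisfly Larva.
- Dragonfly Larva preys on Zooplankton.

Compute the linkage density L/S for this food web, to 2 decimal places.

L/S = 1.00

There are L = 9 links among S = 9 species.
L/S = 9/9 = 1.0000 ≈ 1.00.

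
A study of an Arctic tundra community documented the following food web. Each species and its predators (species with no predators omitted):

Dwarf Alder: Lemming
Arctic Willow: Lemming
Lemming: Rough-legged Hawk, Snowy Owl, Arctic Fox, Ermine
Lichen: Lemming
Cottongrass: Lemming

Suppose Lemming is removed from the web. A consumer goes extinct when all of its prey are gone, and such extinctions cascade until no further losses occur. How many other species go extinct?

4

Remove Lemming.
Round 1: Rough-legged Hawk (all prey gone), Snowy Owl (all prey gone), Arctic Fox (all prey gone), Ermine (all prey gone) → extinct.
No further losses. Total secondary extinctions: 4.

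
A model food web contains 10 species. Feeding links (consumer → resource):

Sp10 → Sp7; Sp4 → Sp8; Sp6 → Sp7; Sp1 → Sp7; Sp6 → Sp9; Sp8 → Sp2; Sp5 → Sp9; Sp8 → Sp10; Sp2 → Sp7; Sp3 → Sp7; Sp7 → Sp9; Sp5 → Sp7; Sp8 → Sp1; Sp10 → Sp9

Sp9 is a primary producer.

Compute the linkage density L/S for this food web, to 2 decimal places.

L/S = 1.40

There are L = 14 links among S = 10 species.
L/S = 14/10 = 1.4000 ≈ 1.40.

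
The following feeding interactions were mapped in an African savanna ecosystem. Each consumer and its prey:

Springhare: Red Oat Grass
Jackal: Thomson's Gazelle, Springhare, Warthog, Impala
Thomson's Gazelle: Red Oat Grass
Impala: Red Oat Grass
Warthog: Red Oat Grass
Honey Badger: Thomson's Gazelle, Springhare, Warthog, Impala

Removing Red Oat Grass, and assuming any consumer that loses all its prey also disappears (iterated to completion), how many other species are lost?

6

Remove Red Oat Grass.
Round 1: Thomson's Gazelle (all prey gone), Springhare (all prey gone), Warthog (all prey gone), Impala (all prey gone) → extinct.
Round 2: Honey Badger (all prey gone), Jackal (all prey gone) → extinct.
No further losses. Total secondary extinctions: 6.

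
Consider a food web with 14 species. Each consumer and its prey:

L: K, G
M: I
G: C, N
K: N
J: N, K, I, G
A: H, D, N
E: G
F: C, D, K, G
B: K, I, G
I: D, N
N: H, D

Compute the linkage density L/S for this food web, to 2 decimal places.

There are L = 25 links among S = 14 species.
L/S = 25/14 = 1.7857 ≈ 1.79.

L/S = 1.79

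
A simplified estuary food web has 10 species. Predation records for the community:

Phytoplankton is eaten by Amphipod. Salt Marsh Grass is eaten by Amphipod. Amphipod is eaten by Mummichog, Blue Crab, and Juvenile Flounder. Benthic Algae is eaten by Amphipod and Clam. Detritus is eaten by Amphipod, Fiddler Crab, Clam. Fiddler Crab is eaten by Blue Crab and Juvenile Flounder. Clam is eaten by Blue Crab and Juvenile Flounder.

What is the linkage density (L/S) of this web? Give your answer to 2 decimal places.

There are L = 14 links among S = 10 species.
L/S = 14/10 = 1.4000 ≈ 1.40.

L/S = 1.40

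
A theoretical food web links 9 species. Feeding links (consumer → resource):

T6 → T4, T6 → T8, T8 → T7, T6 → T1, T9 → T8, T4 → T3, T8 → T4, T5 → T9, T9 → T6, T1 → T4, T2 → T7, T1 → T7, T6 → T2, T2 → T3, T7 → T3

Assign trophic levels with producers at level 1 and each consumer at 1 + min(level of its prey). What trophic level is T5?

Trophic level 5

T3 is a producer → level 1.
T7 eats T3 → level 2.
T8 eats T7 → level 3.
T9 eats T8 → level 4.
T5 eats T9 → level 5.
No prey of T5 is below level 4, so 5 is the minimum.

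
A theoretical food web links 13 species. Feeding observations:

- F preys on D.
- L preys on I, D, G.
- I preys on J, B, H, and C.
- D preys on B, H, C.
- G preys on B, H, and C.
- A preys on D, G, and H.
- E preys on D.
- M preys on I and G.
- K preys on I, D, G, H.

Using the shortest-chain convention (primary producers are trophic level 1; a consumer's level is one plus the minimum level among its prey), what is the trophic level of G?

H is a producer → level 1.
G eats H → level 2.

Trophic level 2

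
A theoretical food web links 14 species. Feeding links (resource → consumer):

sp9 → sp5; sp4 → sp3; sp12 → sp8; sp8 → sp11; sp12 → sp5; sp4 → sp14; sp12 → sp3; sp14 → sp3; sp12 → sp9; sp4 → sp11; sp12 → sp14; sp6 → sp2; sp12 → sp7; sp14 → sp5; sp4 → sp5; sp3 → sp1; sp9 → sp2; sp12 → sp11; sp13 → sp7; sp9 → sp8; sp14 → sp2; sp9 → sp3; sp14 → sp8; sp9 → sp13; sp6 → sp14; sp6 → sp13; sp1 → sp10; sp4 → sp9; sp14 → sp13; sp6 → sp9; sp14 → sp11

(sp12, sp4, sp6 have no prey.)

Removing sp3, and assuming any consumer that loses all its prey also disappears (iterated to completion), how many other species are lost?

Remove sp3.
Round 1: sp1 (all prey gone) → extinct.
Round 2: sp10 (all prey gone) → extinct.
No further losses. Total secondary extinctions: 2.

2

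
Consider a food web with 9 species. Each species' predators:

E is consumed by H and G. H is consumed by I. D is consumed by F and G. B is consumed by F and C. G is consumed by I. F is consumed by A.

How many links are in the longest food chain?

One longest chain: B → F → A.
It has 3 species and 2 links.

2 links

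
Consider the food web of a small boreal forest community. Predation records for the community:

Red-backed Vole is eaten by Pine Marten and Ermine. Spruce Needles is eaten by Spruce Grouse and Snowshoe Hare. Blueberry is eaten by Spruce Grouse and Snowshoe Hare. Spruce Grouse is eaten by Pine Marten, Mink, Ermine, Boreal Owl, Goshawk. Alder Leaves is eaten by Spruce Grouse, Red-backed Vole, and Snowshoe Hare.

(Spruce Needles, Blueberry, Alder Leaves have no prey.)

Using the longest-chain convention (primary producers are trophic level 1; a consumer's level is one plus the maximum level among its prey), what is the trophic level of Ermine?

Alder Leaves is a producer → level 1.
Red-backed Vole eats Alder Leaves → level 2.
Ermine eats Red-backed Vole (level 2); other prey at levels: Spruce Grouse 2 → level 3.

Trophic level 3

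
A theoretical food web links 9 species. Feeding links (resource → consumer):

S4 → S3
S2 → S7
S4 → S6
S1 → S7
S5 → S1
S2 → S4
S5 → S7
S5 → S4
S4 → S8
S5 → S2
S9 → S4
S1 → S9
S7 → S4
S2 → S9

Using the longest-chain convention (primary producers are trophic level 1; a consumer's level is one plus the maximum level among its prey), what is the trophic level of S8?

S5 is a producer → level 1.
S2 eats S5 → level 2.
S9 eats S2 (level 2); other prey at levels: S1 2 → level 3.
S4 eats S9 (level 3); other prey at levels: S5 1, S2 2, S7 3 → level 4.
S8 eats S4 → level 5.

Trophic level 5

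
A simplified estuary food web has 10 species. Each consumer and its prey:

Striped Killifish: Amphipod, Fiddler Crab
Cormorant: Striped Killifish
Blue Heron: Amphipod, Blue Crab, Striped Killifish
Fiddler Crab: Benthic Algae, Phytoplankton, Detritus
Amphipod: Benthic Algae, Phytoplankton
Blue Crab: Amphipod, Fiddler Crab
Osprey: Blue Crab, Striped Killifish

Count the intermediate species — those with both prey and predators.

Intermediate species (has both prey and predators): Amphipod, Fiddler Crab, Blue Crab, Striped Killifish.
Count: 4.

4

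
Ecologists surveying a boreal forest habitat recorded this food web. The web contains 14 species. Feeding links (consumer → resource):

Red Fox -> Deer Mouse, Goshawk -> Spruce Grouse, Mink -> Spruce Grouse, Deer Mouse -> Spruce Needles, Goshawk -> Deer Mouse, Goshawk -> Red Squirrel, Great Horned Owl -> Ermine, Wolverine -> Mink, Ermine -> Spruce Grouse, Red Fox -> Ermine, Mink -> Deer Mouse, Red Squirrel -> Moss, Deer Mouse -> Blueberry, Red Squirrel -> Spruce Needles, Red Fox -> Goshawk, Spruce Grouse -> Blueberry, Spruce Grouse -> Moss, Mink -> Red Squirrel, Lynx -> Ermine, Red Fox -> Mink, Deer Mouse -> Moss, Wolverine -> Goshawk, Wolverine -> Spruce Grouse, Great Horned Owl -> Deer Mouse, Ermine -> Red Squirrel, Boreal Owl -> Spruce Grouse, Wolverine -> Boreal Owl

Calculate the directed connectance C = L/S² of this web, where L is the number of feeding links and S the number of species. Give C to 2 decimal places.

C = 0.14

The web has S = 14 species and L = 27 feeding links.
C = L / S² = 27 / 196 = 0.1378 ≈ 0.14.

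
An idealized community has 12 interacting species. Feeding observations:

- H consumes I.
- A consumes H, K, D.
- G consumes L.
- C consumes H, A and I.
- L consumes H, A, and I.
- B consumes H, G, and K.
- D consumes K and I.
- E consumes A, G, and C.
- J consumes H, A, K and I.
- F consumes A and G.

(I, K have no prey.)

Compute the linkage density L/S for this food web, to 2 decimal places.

L/S = 2.08

There are L = 25 links among S = 12 species.
L/S = 25/12 = 2.0833 ≈ 2.08.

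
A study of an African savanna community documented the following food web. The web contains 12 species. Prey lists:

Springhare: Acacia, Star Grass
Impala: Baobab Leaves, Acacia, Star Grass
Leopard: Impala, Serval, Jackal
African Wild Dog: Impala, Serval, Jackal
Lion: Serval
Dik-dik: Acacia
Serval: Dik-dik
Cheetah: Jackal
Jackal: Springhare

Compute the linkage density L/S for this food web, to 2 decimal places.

There are L = 16 links among S = 12 species.
L/S = 16/12 = 1.3333 ≈ 1.33.

L/S = 1.33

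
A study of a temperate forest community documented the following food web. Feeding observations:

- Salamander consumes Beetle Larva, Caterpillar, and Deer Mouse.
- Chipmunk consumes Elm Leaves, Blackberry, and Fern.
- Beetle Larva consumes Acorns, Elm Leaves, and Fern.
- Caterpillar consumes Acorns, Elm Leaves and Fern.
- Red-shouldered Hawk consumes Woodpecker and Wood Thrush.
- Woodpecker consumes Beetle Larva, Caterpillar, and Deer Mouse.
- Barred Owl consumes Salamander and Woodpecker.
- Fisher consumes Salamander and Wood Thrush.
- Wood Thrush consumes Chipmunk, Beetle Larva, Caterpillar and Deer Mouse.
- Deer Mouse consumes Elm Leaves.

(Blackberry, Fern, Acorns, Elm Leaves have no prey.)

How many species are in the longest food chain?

One longest chain: Fern → Beetle Larva → Wood Thrush → Red-shouldered Hawk.
It has 4 species and 3 links.

4 species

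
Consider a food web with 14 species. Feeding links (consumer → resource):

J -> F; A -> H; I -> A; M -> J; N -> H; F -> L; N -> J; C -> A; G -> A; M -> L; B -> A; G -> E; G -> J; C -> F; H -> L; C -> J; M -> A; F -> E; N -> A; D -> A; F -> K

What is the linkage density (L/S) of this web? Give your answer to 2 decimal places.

There are L = 21 links among S = 14 species.
L/S = 21/14 = 1.5000 ≈ 1.50.

L/S = 1.50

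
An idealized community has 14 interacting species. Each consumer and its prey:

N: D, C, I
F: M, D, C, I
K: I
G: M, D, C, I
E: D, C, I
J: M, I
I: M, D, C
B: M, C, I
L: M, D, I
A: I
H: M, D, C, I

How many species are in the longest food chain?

3 species

One longest chain: M → I → B.
It has 3 species and 2 links.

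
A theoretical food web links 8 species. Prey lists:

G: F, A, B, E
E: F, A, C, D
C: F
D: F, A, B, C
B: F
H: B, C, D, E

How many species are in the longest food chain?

One longest chain: F → B → D → E → H.
It has 5 species and 4 links.

5 species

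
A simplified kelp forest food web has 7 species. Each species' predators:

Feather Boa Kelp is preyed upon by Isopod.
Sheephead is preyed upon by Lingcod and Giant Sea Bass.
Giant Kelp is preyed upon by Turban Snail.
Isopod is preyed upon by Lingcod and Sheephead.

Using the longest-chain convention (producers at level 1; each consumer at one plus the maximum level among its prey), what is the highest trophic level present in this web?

Producers (level 1): Feather Boa Kelp, Giant Kelp.
Feather Boa Kelp → Isopod → Sheephead → Lingcod gives Lingcod level 4.
No species has a prey at level 4, so no species reaches level 5.

4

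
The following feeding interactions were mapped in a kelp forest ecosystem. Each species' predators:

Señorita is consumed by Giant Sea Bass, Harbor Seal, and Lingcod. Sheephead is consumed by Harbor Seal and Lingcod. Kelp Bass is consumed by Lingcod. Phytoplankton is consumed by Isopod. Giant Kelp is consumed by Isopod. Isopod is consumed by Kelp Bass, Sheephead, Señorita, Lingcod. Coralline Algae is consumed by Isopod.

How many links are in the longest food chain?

One longest chain: Coralline Algae → Isopod → Sheephead → Lingcod.
It has 4 species and 3 links.

3 links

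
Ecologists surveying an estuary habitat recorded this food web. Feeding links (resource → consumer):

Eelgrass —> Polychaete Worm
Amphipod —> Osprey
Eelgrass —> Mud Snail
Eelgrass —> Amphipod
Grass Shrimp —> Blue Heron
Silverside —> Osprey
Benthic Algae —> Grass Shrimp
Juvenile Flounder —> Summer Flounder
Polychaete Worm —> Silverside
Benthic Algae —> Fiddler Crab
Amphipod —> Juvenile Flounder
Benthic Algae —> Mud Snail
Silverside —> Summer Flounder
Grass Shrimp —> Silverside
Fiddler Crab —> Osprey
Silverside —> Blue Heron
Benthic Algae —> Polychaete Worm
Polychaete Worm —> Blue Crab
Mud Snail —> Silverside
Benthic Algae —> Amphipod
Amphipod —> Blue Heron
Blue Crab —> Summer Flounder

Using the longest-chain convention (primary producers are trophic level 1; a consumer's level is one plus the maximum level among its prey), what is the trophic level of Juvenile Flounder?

Benthic Algae is a producer → level 1.
Amphipod eats Benthic Algae (level 1); other prey at levels: Eelgrass 1 → level 2.
Juvenile Flounder eats Amphipod → level 3.

Trophic level 3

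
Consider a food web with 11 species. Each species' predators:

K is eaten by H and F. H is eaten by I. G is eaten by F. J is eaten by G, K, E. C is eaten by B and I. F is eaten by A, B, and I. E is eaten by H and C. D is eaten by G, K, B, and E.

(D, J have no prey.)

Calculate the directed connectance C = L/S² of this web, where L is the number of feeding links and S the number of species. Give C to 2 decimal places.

The web has S = 11 species and L = 18 feeding links.
C = L / S² = 18 / 121 = 0.1488 ≈ 0.15.

C = 0.15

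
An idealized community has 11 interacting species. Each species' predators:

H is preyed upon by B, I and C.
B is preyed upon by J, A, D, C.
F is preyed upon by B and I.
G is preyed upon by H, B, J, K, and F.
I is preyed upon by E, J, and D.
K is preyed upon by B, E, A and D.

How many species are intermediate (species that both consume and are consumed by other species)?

5

Intermediate species (has both prey and predators): F, H, K, B, I.
Count: 5.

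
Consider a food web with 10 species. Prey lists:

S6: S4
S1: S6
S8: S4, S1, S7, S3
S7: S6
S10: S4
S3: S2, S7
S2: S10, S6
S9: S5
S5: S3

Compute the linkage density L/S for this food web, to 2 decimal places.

There are L = 14 links among S = 10 species.
L/S = 14/10 = 1.4000 ≈ 1.40.

L/S = 1.40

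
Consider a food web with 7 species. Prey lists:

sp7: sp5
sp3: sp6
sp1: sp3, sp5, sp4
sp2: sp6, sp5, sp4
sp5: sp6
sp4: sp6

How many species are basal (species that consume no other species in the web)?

Basal species (no prey listed): sp6.
Count: 1.

1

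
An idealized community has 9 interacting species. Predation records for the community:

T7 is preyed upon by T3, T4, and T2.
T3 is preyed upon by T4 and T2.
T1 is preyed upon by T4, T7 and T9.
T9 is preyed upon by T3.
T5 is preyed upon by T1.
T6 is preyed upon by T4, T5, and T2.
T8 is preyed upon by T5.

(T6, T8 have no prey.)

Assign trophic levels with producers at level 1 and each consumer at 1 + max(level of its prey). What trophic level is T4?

T6 is a producer → level 1.
T5 eats T6 (level 1); other prey at levels: T8 1 → level 2.
T1 eats T5 → level 3.
T9 eats T1 → level 4.
T3 eats T9 (level 4); other prey at levels: T7 4 → level 5.
T4 eats T3 (level 5); other prey at levels: T6 1, T1 3, T7 4 → level 6.

Trophic level 6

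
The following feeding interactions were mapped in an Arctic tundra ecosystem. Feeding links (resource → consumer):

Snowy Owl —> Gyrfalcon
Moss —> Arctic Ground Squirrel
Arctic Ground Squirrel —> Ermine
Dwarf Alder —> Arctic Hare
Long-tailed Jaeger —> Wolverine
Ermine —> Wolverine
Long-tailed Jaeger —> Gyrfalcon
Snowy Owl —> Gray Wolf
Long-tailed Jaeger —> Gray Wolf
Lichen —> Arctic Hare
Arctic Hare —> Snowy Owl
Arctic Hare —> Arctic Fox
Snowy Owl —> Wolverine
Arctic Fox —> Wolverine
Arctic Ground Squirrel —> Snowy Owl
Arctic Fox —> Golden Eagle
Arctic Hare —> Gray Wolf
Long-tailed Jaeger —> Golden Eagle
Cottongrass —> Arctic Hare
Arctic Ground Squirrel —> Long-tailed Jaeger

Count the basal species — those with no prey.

4

Basal species (no prey listed): Cottongrass, Dwarf Alder, Moss, Lichen.
Count: 4.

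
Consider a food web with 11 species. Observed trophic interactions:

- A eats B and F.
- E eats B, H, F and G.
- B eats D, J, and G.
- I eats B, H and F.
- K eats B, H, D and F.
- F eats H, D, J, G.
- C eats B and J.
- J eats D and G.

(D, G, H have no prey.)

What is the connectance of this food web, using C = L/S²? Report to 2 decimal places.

The web has S = 11 species and L = 24 feeding links.
C = L / S² = 24 / 121 = 0.1983 ≈ 0.20.

C = 0.20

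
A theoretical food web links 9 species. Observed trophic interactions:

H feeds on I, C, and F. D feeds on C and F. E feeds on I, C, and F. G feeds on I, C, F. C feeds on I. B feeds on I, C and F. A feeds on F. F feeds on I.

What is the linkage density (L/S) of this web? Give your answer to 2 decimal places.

L/S = 1.89

There are L = 17 links among S = 9 species.
L/S = 17/9 = 1.8889 ≈ 1.89.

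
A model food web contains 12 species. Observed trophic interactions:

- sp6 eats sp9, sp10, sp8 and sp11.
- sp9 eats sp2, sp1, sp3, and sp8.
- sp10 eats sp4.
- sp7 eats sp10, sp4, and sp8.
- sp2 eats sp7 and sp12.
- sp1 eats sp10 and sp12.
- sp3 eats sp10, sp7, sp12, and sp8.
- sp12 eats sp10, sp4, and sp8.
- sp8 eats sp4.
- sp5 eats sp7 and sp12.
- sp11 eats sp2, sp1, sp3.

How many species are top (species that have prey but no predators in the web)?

2

Top species (has prey, but nothing eats it): sp5, sp6.
Count: 2.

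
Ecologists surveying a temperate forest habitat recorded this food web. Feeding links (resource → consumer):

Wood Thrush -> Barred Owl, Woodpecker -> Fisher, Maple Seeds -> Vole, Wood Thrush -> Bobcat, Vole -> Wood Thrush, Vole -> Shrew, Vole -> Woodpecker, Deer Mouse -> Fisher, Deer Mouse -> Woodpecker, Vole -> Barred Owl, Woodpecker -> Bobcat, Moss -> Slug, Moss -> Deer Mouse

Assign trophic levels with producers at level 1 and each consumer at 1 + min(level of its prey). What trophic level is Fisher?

Moss is a producer → level 1.
Deer Mouse eats Moss → level 2.
Fisher eats Deer Mouse → level 3.
No prey of Fisher is below level 2, so 3 is the minimum.

Trophic level 3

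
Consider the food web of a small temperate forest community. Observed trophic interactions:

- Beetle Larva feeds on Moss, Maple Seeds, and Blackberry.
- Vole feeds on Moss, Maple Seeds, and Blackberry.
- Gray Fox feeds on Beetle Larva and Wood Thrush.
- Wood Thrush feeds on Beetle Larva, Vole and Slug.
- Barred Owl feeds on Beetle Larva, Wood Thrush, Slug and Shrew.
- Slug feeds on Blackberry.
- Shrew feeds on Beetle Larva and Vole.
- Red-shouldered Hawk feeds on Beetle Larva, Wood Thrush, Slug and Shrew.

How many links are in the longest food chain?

3 links

One longest chain: Moss → Beetle Larva → Shrew → Red-shouldered Hawk.
It has 4 species and 3 links.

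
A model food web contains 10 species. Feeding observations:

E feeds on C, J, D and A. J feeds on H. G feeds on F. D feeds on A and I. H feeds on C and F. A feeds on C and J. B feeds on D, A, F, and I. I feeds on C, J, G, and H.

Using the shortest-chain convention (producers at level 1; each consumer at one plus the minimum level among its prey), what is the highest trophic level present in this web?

3

Producers (level 1): F, C.
Following each consumer down to its lowest-level prey: C → I → D (levels 1 through 3).
All prey of D (I 2, A 2) are at level 2 or above, so D is at level 1 + 2 = 3.
Every consumer has at least one prey at level 2 or below, so none exceeds level 3.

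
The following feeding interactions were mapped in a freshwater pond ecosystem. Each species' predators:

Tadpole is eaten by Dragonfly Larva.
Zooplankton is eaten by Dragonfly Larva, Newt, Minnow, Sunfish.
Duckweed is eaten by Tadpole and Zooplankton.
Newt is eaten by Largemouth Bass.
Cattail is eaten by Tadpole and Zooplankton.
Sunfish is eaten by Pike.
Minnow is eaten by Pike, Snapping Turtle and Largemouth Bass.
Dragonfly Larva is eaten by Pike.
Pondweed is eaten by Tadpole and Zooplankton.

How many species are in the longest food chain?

One longest chain: Duckweed → Zooplankton → Sunfish → Pike.
It has 4 species and 3 links.

4 species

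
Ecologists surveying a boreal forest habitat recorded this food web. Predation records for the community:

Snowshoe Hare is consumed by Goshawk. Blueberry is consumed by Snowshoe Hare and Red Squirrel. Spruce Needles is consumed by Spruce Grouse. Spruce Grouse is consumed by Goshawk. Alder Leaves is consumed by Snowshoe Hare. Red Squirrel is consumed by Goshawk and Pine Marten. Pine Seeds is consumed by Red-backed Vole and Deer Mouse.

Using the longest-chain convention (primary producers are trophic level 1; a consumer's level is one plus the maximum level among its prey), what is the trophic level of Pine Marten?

Blueberry is a producer → level 1.
Red Squirrel eats Blueberry → level 2.
Pine Marten eats Red Squirrel → level 3.

Trophic level 3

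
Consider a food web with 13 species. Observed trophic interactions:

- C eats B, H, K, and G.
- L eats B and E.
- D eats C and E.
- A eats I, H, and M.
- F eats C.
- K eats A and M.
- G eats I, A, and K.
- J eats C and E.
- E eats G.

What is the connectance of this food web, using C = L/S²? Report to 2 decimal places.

The web has S = 13 species and L = 20 feeding links.
C = L / S² = 20 / 169 = 0.1183 ≈ 0.12.

C = 0.12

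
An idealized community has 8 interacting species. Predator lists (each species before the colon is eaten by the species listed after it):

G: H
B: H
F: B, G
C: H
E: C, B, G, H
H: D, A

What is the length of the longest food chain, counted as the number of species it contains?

One longest chain: E → C → H → D.
It has 4 species and 3 links.

4 species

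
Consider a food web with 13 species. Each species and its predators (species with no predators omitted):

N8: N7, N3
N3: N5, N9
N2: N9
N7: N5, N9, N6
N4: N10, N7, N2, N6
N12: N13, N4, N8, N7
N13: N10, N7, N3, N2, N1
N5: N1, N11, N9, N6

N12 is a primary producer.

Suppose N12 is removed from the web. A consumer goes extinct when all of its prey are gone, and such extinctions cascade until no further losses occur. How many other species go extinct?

12

Remove N12.
Round 1: N13 (all prey gone), N4 (all prey gone), N8 (all prey gone) → extinct.
Round 2: N10 (all prey gone), N7 (all prey gone), N3 (all prey gone), N2 (all prey gone) → extinct.
Round 3: N5 (all prey gone) → extinct.
Round 4: N1 (all prey gone), N11 (all prey gone), N9 (all prey gone), N6 (all prey gone) → extinct.
No further losses. Total secondary extinctions: 12.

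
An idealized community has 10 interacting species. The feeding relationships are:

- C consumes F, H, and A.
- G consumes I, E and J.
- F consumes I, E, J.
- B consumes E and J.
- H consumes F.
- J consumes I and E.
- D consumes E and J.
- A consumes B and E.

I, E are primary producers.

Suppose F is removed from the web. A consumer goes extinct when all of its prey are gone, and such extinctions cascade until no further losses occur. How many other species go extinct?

Remove F.
Round 1: H (all prey gone) → extinct.
No further losses. Total secondary extinctions: 1.

1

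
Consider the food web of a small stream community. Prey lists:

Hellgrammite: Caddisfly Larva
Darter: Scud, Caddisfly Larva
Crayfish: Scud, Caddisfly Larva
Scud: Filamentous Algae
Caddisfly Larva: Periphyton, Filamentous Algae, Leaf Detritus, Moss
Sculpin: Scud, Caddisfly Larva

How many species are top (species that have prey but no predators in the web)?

Top species (has prey, but nothing eats it): Crayfish, Darter, Hellgrammite, Sculpin.
Count: 4.

4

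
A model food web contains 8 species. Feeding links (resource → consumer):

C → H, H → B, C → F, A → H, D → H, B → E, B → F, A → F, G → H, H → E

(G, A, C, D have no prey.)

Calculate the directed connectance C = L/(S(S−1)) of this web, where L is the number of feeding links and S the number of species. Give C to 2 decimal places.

The web has S = 8 species and L = 10 feeding links.
C = L / (S(S−1)) = 10 / 56 = 0.1786 ≈ 0.18.

C = 0.18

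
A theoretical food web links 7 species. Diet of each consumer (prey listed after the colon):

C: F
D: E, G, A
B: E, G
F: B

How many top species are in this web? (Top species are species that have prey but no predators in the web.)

2

Top species (has prey, but nothing eats it): D, C.
Count: 2.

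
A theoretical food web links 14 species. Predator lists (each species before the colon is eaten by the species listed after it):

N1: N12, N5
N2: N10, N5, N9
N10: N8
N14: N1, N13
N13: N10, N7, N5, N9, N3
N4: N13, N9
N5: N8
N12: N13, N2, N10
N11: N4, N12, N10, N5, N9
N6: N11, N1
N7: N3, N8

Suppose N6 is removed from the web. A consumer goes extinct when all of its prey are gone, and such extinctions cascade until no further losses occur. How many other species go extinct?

2

Remove N6.
Round 1: N11 (all prey gone) → extinct.
Round 2: N4 (all prey gone) → extinct.
No further losses. Total secondary extinctions: 2.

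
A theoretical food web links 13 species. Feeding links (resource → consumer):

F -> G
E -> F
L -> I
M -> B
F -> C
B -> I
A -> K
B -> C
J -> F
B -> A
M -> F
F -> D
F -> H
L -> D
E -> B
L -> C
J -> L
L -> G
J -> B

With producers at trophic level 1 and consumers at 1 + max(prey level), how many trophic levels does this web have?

Producers (level 1): M, E, J.
M → B → A → K gives K level 4.
No species has a prey at level 4, so no species reaches level 5.

4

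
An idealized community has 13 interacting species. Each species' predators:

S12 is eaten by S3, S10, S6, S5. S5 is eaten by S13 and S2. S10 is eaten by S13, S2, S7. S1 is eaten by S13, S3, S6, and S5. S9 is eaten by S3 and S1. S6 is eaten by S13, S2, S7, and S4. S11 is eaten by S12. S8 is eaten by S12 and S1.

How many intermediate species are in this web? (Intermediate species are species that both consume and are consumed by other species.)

Intermediate species (has both prey and predators): S1, S12, S6, S5, S10.
Count: 5.

5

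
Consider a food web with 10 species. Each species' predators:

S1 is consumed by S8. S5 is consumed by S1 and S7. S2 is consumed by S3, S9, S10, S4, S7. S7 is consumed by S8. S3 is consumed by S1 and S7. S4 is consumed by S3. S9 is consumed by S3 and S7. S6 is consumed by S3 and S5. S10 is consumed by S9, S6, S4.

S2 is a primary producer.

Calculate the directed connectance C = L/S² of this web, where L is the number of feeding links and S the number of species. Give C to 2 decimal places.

The web has S = 10 species and L = 19 feeding links.
C = L / S² = 19 / 100 = 0.1900 ≈ 0.19.

C = 0.19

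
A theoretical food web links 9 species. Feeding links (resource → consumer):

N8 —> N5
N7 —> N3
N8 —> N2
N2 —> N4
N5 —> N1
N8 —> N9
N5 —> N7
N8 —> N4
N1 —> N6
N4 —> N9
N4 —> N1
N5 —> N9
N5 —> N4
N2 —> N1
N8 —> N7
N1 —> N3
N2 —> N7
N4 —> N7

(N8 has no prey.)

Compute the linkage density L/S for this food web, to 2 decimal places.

There are L = 18 links among S = 9 species.
L/S = 18/9 = 2.0000 ≈ 2.00.

L/S = 2.00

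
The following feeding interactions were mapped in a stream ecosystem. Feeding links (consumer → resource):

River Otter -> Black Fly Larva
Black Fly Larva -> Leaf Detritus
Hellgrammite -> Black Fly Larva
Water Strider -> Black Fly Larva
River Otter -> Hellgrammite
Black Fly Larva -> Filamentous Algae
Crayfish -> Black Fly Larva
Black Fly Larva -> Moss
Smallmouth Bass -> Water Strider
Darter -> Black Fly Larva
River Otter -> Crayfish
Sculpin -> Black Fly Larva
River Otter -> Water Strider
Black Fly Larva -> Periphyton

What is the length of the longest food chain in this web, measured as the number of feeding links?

3 links

One longest chain: Filamentous Algae → Black Fly Larva → Water Strider → Smallmouth Bass.
It has 4 species and 3 links.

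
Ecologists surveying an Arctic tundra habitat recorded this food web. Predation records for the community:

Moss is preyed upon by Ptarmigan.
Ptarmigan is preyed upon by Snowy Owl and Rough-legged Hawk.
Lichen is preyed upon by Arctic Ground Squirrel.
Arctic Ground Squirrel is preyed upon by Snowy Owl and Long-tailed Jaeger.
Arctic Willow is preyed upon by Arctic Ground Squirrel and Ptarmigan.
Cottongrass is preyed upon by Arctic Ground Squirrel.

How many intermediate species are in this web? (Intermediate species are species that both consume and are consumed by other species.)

Intermediate species (has both prey and predators): Arctic Ground Squirrel, Ptarmigan.
Count: 2.

2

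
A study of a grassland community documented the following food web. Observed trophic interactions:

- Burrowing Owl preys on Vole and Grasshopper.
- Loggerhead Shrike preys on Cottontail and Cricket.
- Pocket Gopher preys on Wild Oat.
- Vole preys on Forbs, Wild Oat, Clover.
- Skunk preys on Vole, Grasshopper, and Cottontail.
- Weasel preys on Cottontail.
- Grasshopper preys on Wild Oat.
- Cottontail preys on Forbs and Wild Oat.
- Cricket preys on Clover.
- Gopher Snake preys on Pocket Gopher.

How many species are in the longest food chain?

One longest chain: Wild Oat → Cottontail → Weasel.
It has 3 species and 2 links.

3 species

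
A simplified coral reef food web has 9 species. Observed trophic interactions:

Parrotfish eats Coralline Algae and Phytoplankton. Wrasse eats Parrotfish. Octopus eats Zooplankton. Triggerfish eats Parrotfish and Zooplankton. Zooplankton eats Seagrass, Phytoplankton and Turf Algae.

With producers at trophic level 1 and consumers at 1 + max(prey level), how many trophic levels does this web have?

Producers (level 1): Phytoplankton, Seagrass, Turf Algae, Coralline Algae.
Phytoplankton → Parrotfish → Wrasse gives Wrasse level 3.
No species has a prey at level 3, so no species reaches level 4.

3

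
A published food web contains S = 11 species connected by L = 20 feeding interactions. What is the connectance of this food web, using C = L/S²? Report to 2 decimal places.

C = 0.17

The web has S = 11 species and L = 20 feeding links.
C = L / S² = 20 / 121 = 0.1653 ≈ 0.17.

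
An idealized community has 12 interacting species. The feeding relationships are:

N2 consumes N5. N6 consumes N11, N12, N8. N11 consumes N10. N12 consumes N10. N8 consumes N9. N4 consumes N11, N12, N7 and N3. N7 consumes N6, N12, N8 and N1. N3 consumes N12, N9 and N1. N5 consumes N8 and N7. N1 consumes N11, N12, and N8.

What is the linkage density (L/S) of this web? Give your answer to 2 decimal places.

L/S = 1.92

There are L = 23 links among S = 12 species.
L/S = 23/12 = 1.9167 ≈ 1.92.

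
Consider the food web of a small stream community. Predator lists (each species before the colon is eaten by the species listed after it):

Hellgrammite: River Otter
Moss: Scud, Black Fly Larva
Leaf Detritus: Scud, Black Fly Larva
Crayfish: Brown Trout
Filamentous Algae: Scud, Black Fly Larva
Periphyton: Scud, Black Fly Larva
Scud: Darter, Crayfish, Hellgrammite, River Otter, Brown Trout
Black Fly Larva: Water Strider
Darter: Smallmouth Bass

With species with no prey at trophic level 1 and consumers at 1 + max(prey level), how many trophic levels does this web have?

Basal resources (level 1): Periphyton, Filamentous Algae, Moss, Leaf Detritus.
Periphyton → Scud → Darter → Smallmouth Bass gives Smallmouth Bass level 4.
No species has a prey at level 4, so no species reaches level 5.

4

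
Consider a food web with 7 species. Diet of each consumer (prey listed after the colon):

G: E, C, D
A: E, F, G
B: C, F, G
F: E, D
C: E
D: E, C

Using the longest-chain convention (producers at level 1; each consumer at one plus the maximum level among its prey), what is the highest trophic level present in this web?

Producers (level 1): E.
E → C → D → F → A gives A level 5.
No species has a prey at level 5, so no species reaches level 6.

5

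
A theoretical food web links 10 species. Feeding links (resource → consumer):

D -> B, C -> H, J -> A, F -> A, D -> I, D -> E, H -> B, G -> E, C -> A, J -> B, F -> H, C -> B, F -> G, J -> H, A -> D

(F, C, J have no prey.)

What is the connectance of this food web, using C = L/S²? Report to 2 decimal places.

The web has S = 10 species and L = 15 feeding links.
C = L / S² = 15 / 100 = 0.1500 ≈ 0.15.

C = 0.15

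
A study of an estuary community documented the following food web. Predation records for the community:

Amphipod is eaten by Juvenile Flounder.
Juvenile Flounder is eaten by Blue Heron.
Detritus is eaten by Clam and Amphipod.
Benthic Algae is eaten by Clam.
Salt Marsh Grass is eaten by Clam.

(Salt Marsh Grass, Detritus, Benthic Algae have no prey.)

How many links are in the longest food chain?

3 links

One longest chain: Detritus → Amphipod → Juvenile Flounder → Blue Heron.
It has 4 species and 3 links.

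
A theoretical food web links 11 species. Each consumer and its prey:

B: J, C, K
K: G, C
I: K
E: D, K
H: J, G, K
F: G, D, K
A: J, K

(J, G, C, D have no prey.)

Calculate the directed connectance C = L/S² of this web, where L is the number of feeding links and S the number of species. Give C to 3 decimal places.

C = 0.132

The web has S = 11 species and L = 16 feeding links.
C = L / S² = 16 / 121 = 0.1322 ≈ 0.132.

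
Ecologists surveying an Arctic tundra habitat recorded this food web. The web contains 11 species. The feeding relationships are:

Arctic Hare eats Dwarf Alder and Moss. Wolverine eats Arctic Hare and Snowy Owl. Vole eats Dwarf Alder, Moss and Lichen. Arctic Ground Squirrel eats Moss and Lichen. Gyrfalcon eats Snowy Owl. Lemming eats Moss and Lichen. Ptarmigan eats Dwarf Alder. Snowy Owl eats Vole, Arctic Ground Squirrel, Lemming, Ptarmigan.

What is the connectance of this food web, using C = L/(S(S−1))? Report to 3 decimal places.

The web has S = 11 species and L = 17 feeding links.
C = L / (S(S−1)) = 17 / 110 = 0.1545 ≈ 0.155.

C = 0.155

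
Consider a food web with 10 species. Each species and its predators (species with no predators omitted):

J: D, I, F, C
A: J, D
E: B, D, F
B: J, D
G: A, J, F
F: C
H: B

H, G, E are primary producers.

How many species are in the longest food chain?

5 species

One longest chain: G → A → J → F → C.
It has 5 species and 4 links.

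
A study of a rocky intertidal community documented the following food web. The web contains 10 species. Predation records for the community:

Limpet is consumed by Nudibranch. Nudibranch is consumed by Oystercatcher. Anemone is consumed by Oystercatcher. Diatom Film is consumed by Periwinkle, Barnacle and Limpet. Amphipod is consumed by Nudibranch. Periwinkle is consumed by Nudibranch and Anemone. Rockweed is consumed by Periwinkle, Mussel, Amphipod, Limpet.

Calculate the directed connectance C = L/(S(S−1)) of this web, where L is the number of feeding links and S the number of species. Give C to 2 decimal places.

The web has S = 10 species and L = 13 feeding links.
C = L / (S(S−1)) = 13 / 90 = 0.1444 ≈ 0.14.

C = 0.14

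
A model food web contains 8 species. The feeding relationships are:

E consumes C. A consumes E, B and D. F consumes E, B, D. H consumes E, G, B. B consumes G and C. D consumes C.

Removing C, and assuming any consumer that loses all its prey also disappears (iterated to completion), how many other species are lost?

2

Remove C.
Round 1: D (all prey gone), E (all prey gone) → extinct.
No further losses. Total secondary extinctions: 2.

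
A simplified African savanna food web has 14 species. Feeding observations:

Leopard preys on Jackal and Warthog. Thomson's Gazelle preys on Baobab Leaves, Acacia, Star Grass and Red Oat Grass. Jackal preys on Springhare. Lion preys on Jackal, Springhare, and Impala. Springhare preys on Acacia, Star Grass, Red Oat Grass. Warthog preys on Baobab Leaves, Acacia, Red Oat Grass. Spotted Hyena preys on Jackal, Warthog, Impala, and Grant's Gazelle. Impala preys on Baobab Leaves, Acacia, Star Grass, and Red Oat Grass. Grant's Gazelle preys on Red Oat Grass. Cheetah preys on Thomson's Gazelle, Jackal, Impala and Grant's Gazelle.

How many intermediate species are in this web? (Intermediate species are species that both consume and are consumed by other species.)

6

Intermediate species (has both prey and predators): Springhare, Thomson's Gazelle, Impala, Grant's Gazelle, Warthog, Jackal.
Count: 6.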